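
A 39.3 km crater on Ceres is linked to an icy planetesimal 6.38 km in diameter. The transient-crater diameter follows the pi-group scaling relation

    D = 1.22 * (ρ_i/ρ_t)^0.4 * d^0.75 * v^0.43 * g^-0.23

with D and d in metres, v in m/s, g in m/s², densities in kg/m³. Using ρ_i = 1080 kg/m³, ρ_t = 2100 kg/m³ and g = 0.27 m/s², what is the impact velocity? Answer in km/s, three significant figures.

Rearranging for v: v = [D / (1.22 · (1080/2100)^0.4 · 6380^0.75 · 0.27^-0.23)]^(1/0.43).
D = 39300 m.
(1080/2100)^0.4 = 0.7664
6380^0.75 = 713.9
0.27^-0.23 = 1.351
Denominator = 1.22 × 0.7664 × 713.9 × 1.351 = 901.8
D / 901.8 = 39300 / 901.8 = 43.58
v = 43.58^(1/0.43) = 43.58^2.3256 = 6491 m/s

v ≈ 6.49 km/s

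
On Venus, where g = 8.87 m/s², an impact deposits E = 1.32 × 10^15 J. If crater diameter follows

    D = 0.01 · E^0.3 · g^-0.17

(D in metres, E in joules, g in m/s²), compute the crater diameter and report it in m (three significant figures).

D ≈ 237 m

E^0.3 = (1.32 × 10^15)^0.3 = 3.437 × 10^4
g^-0.17 = 8.87^-0.17 = 0.6900
D = 0.01 × 3.437 × 10^4 × 0.6900 = 237.2 m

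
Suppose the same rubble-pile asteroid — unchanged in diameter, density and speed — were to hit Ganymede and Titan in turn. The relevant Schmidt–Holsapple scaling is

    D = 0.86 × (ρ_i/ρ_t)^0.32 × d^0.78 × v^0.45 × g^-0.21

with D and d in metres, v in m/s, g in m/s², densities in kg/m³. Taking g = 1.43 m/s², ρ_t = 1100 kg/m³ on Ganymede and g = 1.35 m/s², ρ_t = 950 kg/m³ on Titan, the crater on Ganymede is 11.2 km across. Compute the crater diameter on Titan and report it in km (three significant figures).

The impactor-only factors (d, v, ρ_i) cancel in the ratio, leaving D_Titan/D_Ganymede = (g_Titan/g_Ganymede)^-0.21 · (ρ_t,Ganymede/ρ_t,Titan)^0.32.
(1.35/1.43)^-0.21 = 0.9441^-0.21 = 1.012
(1100/950)^0.32 = 1.158^0.32 = 1.048
Ratio = 1.012 × 1.048 = 1.061
D_Titan = 1.061 × 11.2 km = 11.9 km

D ≈ 11.9 km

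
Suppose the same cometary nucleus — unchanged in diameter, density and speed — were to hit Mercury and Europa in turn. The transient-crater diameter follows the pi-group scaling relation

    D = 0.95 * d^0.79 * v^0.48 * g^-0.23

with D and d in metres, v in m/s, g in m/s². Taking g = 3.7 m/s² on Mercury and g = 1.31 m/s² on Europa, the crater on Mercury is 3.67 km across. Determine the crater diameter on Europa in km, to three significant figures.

D ≈ 4.66 km

All impactor-dependent factors cancel in the ratio, leaving D_Europa/D_Mercury = (g_Europa/g_Mercury)^-0.23.
(1.31/3.7)^-0.23 = 0.3541^-0.23 = 1.270
D_Europa = 1.270 × 3.67 km = 4.66 km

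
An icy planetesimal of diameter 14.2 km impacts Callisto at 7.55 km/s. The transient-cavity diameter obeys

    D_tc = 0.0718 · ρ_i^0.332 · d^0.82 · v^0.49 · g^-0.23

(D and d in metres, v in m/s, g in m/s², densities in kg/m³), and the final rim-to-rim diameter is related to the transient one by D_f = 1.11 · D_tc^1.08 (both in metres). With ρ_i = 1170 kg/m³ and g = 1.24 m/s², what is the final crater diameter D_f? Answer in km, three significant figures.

D_f ≈ 413 km

In SI: d = 14200 m, v = 7550 m/s.
ρ_i^0.332 = 1170^0.332 = 10.44
d^0.82 = 14200^0.82 = 2540
v^0.49 = 7550^0.49 = 79.47
g^-0.23 = 1.24^-0.23 = 0.9517
D_tc = 0.0718 × 10.44 × 2540 × 79.47 × 0.9517 = 1.440 × 10^5 m
D_f = 1.11 × (1.440 × 10^5)^1.08 = 4.134 × 10^5 m
     = 413.4 km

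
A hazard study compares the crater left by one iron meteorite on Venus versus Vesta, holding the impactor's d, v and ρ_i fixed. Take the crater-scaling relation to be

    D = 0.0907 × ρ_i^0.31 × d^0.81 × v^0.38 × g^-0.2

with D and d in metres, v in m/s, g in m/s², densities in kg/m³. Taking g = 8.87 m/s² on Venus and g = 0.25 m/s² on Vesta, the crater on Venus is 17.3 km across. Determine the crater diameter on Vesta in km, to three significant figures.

All impactor-dependent factors cancel in the ratio, leaving D_Vesta/D_Venus = (g_Vesta/g_Venus)^-0.2.
(0.25/8.87)^-0.2 = 0.02818^-0.2 = 2.042
D_Vesta = 2.042 × 17.3 km = 35.3 km

D ≈ 35.3 km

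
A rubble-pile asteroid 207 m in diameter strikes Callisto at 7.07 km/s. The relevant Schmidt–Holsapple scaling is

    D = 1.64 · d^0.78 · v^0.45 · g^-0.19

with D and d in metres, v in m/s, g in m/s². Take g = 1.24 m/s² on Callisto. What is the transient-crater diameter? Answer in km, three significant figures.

In SI units: v = 7070 m/s.
d^0.78 = 207^0.78 = 64.04
v^0.45 = 7070^0.45 = 53.98
g^-0.19 = 1.24^-0.19 = 0.9600
D = 1.64 × 64.04 × 53.98 × 0.9600 = 5443 m
   = 5.443 km

D ≈ 5.44 km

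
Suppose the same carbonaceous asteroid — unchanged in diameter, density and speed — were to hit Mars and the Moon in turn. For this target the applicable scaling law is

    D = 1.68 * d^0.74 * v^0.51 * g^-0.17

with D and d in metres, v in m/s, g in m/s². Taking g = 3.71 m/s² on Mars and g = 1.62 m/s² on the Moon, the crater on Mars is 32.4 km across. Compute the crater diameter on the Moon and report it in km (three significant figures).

D ≈ 37.3 km

All impactor-dependent factors cancel in the ratio, leaving D_Moon/D_Mars = (g_Moon/g_Mars)^-0.17.
(1.62/3.71)^-0.17 = 0.4367^-0.17 = 1.151
D_Moon = 1.151 × 32.4 km = 37.3 km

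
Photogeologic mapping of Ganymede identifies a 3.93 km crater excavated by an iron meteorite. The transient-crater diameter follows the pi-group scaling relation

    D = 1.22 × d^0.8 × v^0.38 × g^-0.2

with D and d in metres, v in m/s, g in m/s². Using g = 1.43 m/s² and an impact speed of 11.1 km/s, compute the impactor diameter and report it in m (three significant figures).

Rearranging for d: d = [D / (1.22 · 11100^0.38 · 1.43^-0.2)]^(1/0.8).
D = 3930 m.
11100^0.38 = 34.45
1.43^-0.2 = 0.9310
Denominator = 1.22 × 34.45 × 0.9310 = 39.13
D / 39.13 = 3930 / 39.13 = 100.4
d = 100.4^(1/0.8) = 100.4^1.25 = 317.8 m

d ≈ 318 m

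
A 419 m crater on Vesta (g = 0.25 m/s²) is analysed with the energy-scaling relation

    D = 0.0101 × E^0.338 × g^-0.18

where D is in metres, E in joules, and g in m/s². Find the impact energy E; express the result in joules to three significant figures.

Rearranging: E = [D / (0.0101 · g^-0.18)]^(1/0.338).
g^-0.18 = 0.25^-0.18 = 1.283
D / (0.0101 × 1.283) = 419 / (0.01296) = 3.233 × 10^4
E = (3.233 × 10^4)^2.9586 = 2.198 × 10^13 J

E ≈ 2.20 × 10^13 J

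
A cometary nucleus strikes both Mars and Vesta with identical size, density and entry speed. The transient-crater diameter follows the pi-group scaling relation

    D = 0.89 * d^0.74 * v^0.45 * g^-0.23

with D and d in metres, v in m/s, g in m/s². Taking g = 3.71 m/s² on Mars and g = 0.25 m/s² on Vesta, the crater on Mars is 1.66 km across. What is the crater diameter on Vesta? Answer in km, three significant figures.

D ≈ 3.09 km

All impactor-dependent factors cancel in the ratio, leaving D_Vesta/D_Mars = (g_Vesta/g_Mars)^-0.23.
(0.25/3.71)^-0.23 = 0.06739^-0.23 = 1.860
D_Vesta = 1.860 × 1.66 km = 3.09 km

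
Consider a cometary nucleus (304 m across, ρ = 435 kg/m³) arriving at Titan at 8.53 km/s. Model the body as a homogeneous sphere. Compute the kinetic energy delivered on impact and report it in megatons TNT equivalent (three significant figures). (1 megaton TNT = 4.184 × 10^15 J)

E ≈ 55.6 Mt TNT

v = 8530 m/s.
Mass m = (π/6) ρ d³ = (π/6) × 435 × (304)³ = 6.399 × 10^9 kg
E = ½ m v² = 0.5 × 6.399 × 10^9 × (8530)² = 2.328 × 10^17 J
   = 2.328 × 10^17 / 4.184×10^15 = 55.64 Mt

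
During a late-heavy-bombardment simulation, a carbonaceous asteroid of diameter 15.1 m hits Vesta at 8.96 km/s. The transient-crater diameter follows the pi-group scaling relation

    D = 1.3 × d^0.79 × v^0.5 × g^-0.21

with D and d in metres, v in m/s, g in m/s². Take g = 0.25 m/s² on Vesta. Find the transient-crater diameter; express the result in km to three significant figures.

D ≈ 1.41 km

In SI units: v = 8960 m/s.
d^0.79 = 15.1^0.79 = 8.539
v^0.5 = 8960^0.5 = 94.66
g^-0.21 = 0.25^-0.21 = 1.338
D = 1.3 × 8.539 × 94.66 × 1.338 = 1406 m
   = 1.406 km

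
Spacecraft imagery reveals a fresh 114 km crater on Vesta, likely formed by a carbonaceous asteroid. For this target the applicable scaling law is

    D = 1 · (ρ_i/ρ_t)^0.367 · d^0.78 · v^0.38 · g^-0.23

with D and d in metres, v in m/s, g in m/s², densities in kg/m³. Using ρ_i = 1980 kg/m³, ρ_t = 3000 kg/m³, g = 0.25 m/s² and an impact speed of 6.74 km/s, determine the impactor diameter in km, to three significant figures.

d ≈ 33.5 km

Rearranging for d: d = [D / (1 · (1980/3000)^0.367 · 6740^0.38 · 0.25^-0.23)]^(1/0.78).
D = 114000 m.
(1980/3000)^0.367 = 0.8586
6740^0.38 = 28.50
0.25^-0.23 = 1.376
Denominator = 1 × 0.8586 × 28.50 × 1.376 = 33.67
D / 33.67 = 114000 / 33.67 = 3386
d = 3386^(1/0.78) = 3386^1.2821 = 33528 m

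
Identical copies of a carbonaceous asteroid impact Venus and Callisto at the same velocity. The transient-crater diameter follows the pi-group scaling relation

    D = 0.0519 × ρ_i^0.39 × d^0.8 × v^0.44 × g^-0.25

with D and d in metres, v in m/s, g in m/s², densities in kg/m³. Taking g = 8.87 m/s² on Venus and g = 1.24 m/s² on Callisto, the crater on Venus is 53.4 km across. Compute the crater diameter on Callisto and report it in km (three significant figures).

All impactor-dependent factors cancel in the ratio, leaving D_Callisto/D_Venus = (g_Callisto/g_Venus)^-0.25.
(1.24/8.87)^-0.25 = 0.1398^-0.25 = 1.635
D_Callisto = 1.635 × 53.4 km = 87.3 km

D ≈ 87.3 km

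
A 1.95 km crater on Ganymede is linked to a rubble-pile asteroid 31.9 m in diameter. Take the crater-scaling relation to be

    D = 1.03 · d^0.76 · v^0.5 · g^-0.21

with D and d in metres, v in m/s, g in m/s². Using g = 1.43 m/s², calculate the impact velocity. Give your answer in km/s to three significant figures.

v ≈ 21.6 km/s

Rearranging for v: v = [D / (1.03 · 31.9^0.76 · 1.43^-0.21)]^(1/0.5).
D = 1950 m.
31.9^0.76 = 13.90
1.43^-0.21 = 0.9276
Denominator = 1.03 × 13.90 × 0.9276 = 13.28
D / 13.28 = 1950 / 13.28 = 146.8
v = 146.8^(1/0.5) = 146.8^2 = 21550 m/s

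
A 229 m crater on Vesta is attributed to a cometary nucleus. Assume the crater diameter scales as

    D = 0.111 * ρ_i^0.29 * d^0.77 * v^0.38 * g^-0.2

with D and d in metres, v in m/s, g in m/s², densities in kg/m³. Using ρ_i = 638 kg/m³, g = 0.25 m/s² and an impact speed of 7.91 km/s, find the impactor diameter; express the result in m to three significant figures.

d ≈ 14.7 m

Rearranging for d: d = [D / (0.111 · 638^0.29 · 7910^0.38 · 0.25^-0.2)]^(1/0.77).
638^0.29 = 6.507
7910^0.38 = 30.29
0.25^-0.2 = 1.320
Denominator = 0.111 × 6.507 × 30.29 × 1.320 = 28.88
D / 28.88 = 229 / 28.88 = 7.929
d = 7.929^(1/0.77) = 7.929^1.2987 = 14.72 m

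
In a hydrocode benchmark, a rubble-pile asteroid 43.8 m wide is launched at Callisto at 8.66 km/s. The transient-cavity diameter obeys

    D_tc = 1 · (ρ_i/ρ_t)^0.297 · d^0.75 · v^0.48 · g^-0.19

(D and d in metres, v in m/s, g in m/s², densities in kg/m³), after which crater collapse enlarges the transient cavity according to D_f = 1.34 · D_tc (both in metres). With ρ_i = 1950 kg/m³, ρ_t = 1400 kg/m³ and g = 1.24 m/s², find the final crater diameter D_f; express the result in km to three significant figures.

v = 8660 m/s.
(ρ_i/ρ_t)^0.297 = (1950/1400)^0.297 = 1.103
d^0.75 = 43.8^0.75 = 17.03
v^0.48 = 8660^0.48 = 77.63
g^-0.19 = 1.24^-0.19 = 0.9600
D_tc = 1 × 1.103 × 17.03 × 77.63 × 0.9600 = 1400 m
D_f = 1.34 × 1400 = 1876 m
     = 1.876 km

D_f ≈ 1.88 km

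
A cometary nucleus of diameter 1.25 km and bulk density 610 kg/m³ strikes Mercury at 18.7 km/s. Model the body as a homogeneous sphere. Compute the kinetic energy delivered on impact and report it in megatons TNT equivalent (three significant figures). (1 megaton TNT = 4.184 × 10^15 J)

E ≈ 26100 Mt TNT

d = 1250 m; v = 18700 m/s.
Mass m = (π/6) ρ d³ = (π/6) × 610 × (1250)³ = 6.238 × 10^11 kg
E = ½ m v² = 0.5 × 6.238 × 10^11 × (18700)² = 1.091 × 10^20 J
   = 1.091 × 10^20 / 4.184×10^15 = 26076 Mt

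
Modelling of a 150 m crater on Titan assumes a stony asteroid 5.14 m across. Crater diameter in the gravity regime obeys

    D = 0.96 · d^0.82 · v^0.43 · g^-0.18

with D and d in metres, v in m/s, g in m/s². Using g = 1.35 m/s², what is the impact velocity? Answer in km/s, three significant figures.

v ≈ 6.32 km/s

Rearranging for v: v = [D / (0.96 · 5.14^0.82 · 1.35^-0.18)]^(1/0.43).
5.14^0.82 = 3.828
1.35^-0.18 = 0.9474
Denominator = 0.96 × 3.828 × 0.9474 = 3.482
D / 3.482 = 150 / 3.482 = 43.08
v = 43.08^(1/0.43) = 43.08^2.3256 = 6319 m/s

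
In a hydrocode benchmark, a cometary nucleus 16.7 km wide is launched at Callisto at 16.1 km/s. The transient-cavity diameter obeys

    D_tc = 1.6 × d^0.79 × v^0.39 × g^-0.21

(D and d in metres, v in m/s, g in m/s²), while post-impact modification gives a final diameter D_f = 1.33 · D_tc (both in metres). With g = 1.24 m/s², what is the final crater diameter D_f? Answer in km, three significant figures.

In SI: d = 16700 m, v = 16100 m/s.
d^0.79 = 16700^0.79 = 2167
v^0.39 = 16100^0.39 = 43.72
g^-0.21 = 1.24^-0.21 = 0.9558
D_tc = 1.6 × 2167 × 43.72 × 0.9558 = 1.449 × 10^5 m
D_f = 1.33 × 1.449 × 10^5 = 1.927 × 10^5 m
     = 192.7 km

D_f ≈ 193 km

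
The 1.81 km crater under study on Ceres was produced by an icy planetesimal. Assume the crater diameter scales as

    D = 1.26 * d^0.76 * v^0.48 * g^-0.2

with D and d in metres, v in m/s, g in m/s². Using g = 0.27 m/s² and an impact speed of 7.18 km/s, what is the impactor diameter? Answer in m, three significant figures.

Rearranging for d: d = [D / (1.26 · 7180^0.48 · 0.27^-0.2)]^(1/0.76).
D = 1810 m.
7180^0.48 = 70.95
0.27^-0.2 = 1.299
Denominator = 1.26 × 70.95 × 1.299 = 116.1
D / 116.1 = 1810 / 116.1 = 15.59
d = 15.59^(1/0.76) = 15.59^1.3158 = 37.11 m

d ≈ 37.1 m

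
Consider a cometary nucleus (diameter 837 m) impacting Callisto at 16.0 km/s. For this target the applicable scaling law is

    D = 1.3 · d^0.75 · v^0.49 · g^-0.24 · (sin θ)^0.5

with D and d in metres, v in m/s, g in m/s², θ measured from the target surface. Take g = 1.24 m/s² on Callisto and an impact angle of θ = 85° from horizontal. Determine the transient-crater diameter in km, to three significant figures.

D ≈ 22.0 km

In SI units: v = 16000 m/s.
d^0.75 = 837^0.75 = 155.6
v^0.49 = 16000^0.49 = 114.8
g^-0.24 = 1.24^-0.24 = 0.9497
(sin 85°)^0.5 = 0.9962^0.5 = 0.9981
D = 1.3 × 155.6 × 114.8 × 0.9497 × 0.9981 = 22012 m
   = 22.01 km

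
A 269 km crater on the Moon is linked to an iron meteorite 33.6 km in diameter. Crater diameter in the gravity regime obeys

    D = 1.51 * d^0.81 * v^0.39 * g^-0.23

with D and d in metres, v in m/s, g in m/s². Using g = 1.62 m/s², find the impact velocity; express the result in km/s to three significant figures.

Rearranging for v: v = [D / (1.51 · 33600^0.81 · 1.62^-0.23)]^(1/0.39).
D = 269000 m.
33600^0.81 = 4638
1.62^-0.23 = 0.8950
Denominator = 1.51 × 4638 × 0.8950 = 6268
D / 6268 = 269000 / 6268 = 42.92
v = 42.92^(1/0.39) = 42.92^2.5641 = 15357 m/s

v ≈ 15.4 km/s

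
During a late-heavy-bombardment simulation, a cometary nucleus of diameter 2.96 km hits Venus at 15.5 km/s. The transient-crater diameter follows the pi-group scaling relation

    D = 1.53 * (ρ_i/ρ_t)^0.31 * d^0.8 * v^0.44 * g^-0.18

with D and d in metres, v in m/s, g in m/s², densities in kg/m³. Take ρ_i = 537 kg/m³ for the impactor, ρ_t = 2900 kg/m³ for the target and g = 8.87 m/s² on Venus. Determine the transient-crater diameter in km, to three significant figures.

In SI units: d = 2960 m, v = 15500 m/s.
(ρ_i/ρ_t)^0.31 = (537/2900)^0.31 = 0.5929
d^0.8 = 2960^0.8 = 598.5
v^0.44 = 15500^0.44 = 69.78
g^-0.18 = 8.87^-0.18 = 0.6751
D = 1.53 × 0.5929 × 598.5 × 69.78 × 0.6751 = 25576 m
   = 25.58 km

D ≈ 25.6 km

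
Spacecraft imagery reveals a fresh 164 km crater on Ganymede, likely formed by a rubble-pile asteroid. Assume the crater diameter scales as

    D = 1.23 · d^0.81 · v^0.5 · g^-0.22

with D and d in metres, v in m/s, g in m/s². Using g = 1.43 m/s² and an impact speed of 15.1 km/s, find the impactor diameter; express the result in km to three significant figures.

d ≈ 6.16 km

Rearranging for d: d = [D / (1.23 · 15100^0.5 · 1.43^-0.22)]^(1/0.81).
D = 164000 m.
15100^0.5 = 122.9
1.43^-0.22 = 0.9243
Denominator = 1.23 × 122.9 × 0.9243 = 139.7
D / 139.7 = 164000 / 139.7 = 1174
d = 1174^(1/0.81) = 1174^1.2346 = 6163 m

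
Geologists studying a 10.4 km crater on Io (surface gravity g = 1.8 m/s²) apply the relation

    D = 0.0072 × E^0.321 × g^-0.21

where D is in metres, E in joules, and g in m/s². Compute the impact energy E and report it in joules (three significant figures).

E ≈ 2.27 × 10^19 J

Rearranging: E = [D / (0.0072 · g^-0.21)]^(1/0.321).
D = 10400 m.
g^-0.21 = 1.8^-0.21 = 0.8839
D / (0.0072 × 0.8839) = 10400 / (6.364 × 10^-3) = 1.634 × 10^6
E = (1.634 × 10^6)^3.1153 = 2.271 × 10^19 J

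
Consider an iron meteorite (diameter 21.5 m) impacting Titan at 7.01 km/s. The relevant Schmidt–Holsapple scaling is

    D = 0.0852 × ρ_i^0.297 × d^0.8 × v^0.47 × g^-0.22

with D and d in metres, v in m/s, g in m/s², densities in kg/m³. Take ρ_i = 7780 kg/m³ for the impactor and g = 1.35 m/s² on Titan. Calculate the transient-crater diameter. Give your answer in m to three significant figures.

In SI units: v = 7010 m/s.
ρ_i^0.297 = 7780^0.297 = 14.31
d^0.8 = 21.5^0.8 = 11.64
v^0.47 = 7010^0.47 = 64.19
g^-0.22 = 1.35^-0.22 = 0.9361
D = 0.0852 × 14.31 × 11.64 × 64.19 × 0.9361 = 852.8 m

D ≈ 853 m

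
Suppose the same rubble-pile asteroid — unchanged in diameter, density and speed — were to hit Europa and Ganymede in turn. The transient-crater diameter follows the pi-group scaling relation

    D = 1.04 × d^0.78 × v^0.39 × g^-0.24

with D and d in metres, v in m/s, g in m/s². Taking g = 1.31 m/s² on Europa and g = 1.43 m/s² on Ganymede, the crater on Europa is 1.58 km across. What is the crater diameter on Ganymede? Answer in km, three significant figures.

D ≈ 1.55 km

All impactor-dependent factors cancel in the ratio, leaving D_Ganymede/D_Europa = (g_Ganymede/g_Europa)^-0.24.
(1.43/1.31)^-0.24 = 1.092^-0.24 = 0.9791
D_Ganymede = 0.9791 × 1.58 km = 1.55 km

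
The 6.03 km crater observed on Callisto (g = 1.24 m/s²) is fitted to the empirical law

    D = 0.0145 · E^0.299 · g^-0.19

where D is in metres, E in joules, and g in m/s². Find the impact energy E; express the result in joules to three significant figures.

E ≈ 7.11 × 10^18 J

Rearranging: E = [D / (0.0145 · g^-0.19)]^(1/0.299).
D = 6030 m.
g^-0.19 = 1.24^-0.19 = 0.9600
D / (0.0145 × 0.9600) = 6030 / (0.01392) = 4.332 × 10^5
E = (4.332 × 10^5)^3.3445 = 7.111 × 10^18 J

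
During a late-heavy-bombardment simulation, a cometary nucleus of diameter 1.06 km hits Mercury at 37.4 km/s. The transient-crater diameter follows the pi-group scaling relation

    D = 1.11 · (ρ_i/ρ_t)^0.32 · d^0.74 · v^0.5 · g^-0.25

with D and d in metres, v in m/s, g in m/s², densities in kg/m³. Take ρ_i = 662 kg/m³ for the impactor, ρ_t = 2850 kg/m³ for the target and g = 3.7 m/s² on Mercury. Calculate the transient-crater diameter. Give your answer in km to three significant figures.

D ≈ 16.8 km

In SI units: d = 1060 m, v = 37400 m/s.
(ρ_i/ρ_t)^0.32 = (662/2850)^0.32 = 0.6268
d^0.74 = 1060^0.74 = 173.3
v^0.5 = 37400^0.5 = 193.4
g^-0.25 = 3.7^-0.25 = 0.7210
D = 1.11 × 0.6268 × 173.3 × 193.4 × 0.7210 = 16813 m
   = 16.81 km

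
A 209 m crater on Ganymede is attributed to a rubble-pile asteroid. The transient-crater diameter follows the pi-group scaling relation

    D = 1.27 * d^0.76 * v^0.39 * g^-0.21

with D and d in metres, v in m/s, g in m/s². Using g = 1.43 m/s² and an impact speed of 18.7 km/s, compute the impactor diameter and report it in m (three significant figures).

Rearranging for d: d = [D / (1.27 · 18700^0.39 · 1.43^-0.21)]^(1/0.76).
18700^0.39 = 46.35
1.43^-0.21 = 0.9276
Denominator = 1.27 × 46.35 × 0.9276 = 54.60
D / 54.60 = 209 / 54.60 = 3.828
d = 3.828^(1/0.76) = 3.828^1.3158 = 5.849 m

d ≈ 5.85 m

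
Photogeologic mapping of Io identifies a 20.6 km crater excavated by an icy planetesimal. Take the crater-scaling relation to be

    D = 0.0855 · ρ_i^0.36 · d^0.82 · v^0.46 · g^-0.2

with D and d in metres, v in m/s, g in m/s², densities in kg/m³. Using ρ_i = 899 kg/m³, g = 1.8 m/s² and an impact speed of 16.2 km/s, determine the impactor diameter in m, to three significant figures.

Rearranging for d: d = [D / (0.0855 · 899^0.36 · 16200^0.46 · 1.8^-0.2)]^(1/0.82).
D = 20600 m.
899^0.36 = 11.57
16200^0.46 = 86.37
1.8^-0.2 = 0.8891
Denominator = 0.0855 × 11.57 × 86.37 × 0.8891 = 75.96
D / 75.96 = 20600 / 75.96 = 271.2
d = 271.2^(1/0.82) = 271.2^1.2195 = 927.7 m

d ≈ 928 m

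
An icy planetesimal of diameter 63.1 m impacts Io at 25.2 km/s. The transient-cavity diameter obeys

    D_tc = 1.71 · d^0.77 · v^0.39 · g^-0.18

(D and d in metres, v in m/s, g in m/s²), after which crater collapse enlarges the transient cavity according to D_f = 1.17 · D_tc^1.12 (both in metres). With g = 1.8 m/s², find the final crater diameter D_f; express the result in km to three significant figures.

v = 25200 m/s.
d^0.77 = 63.1^0.77 = 24.32
v^0.39 = 25200^0.39 = 52.07
g^-0.18 = 1.8^-0.18 = 0.8996
D_tc = 1.71 × 24.32 × 52.07 × 0.8996 = 1948 m
D_f = 1.17 × (1948)^1.12 = 5656 m
     = 5.656 km

D_f ≈ 5.66 km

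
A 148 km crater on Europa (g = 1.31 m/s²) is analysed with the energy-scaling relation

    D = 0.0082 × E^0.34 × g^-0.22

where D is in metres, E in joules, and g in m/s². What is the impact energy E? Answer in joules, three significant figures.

E ≈ 2.62 × 10^21 J

Rearranging: E = [D / (0.0082 · g^-0.22)]^(1/0.34).
D = 148000 m.
g^-0.22 = 1.31^-0.22 = 0.9423
D / (0.0082 × 0.9423) = 148000 / (7.727 × 10^-3) = 1.915 × 10^7
E = (1.915 × 10^7)^2.9412 = 2.620 × 10^21 J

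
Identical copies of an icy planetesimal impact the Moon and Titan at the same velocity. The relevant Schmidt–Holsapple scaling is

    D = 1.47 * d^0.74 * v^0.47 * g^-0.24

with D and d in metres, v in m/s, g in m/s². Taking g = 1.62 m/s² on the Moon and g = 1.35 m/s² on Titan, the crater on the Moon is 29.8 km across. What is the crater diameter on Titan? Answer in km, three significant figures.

D ≈ 31.1 km

All impactor-dependent factors cancel in the ratio, leaving D_Titan/D_Moon = (g_Titan/g_Moon)^-0.24.
(1.35/1.62)^-0.24 = 0.8333^-0.24 = 1.045
D_Titan = 1.045 × 29.8 km = 31.1 km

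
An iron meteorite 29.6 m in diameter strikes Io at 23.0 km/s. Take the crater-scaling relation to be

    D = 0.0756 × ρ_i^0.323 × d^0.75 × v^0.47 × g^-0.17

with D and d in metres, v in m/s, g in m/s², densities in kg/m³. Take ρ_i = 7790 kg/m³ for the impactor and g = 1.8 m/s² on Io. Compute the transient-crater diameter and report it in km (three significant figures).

D ≈ 1.76 km

In SI units: v = 23000 m/s.
ρ_i^0.323 = 7790^0.323 = 18.07
d^0.75 = 29.6^0.75 = 12.69
v^0.47 = 23000^0.47 = 112.2
g^-0.17 = 1.8^-0.17 = 0.9049
D = 0.0756 × 18.07 × 12.69 × 112.2 × 0.9049 = 1760 m
   = 1.760 km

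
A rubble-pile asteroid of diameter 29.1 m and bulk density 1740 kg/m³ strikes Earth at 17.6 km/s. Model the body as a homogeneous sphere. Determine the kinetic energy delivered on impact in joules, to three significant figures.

v = 17600 m/s.
Mass m = (π/6) ρ d³ = (π/6) × 1740 × (29.1)³ = 2.245 × 10^7 kg
E = ½ m v² = 0.5 × 2.245 × 10^7 × (17600)² = 3.477 × 10^15 J

E ≈ 3.48 × 10^15 J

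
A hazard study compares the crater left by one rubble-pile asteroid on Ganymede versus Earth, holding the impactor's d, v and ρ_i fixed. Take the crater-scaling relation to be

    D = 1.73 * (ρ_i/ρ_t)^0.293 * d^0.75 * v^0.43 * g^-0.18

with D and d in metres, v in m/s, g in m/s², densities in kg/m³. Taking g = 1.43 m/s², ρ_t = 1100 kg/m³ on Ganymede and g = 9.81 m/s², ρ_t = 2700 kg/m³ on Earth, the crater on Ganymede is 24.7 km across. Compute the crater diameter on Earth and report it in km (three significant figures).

The impactor-only factors (d, v, ρ_i) cancel in the ratio, leaving D_Earth/D_Ganymede = (g_Earth/g_Ganymede)^-0.18 · (ρ_t,Ganymede/ρ_t,Earth)^0.293.
(9.81/1.43)^-0.18 = 6.860^-0.18 = 0.7071
(1100/2700)^0.293 = 0.4074^0.293 = 0.7687
Ratio = 0.7071 × 0.7687 = 0.5435
D_Earth = 0.5435 × 24.7 km = 13.4 km

D ≈ 13.4 km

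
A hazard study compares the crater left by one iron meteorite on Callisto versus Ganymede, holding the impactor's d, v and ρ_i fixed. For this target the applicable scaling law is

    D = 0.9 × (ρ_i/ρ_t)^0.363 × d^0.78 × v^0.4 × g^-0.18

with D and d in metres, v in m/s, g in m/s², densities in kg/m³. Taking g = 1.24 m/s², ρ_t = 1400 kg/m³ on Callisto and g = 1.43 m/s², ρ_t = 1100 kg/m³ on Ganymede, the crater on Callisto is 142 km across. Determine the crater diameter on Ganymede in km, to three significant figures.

D ≈ 151 km

The impactor-only factors (d, v, ρ_i) cancel in the ratio, leaving D_Ganymede/D_Callisto = (g_Ganymede/g_Callisto)^-0.18 · (ρ_t,Callisto/ρ_t,Ganymede)^0.363.
(1.43/1.24)^-0.18 = 1.153^-0.18 = 0.9747
(1400/1100)^0.363 = 1.273^0.363 = 1.092
Ratio = 0.9747 × 1.092 = 1.064
D_Ganymede = 1.064 × 142 km = 151 km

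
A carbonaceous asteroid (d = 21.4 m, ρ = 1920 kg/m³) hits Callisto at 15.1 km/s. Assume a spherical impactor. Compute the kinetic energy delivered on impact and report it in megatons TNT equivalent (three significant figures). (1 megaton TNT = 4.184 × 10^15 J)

v = 15100 m/s.
Mass m = (π/6) ρ d³ = (π/6) × 1920 × (21.4)³ = 9.852 × 10^6 kg
E = ½ m v² = 0.5 × 9.852 × 10^6 × (15100)² = 1.123 × 10^15 J
   = 1.123 × 10^15 / 4.184×10^15 = 0.2684 Mt

E ≈ 0.268 Mt TNT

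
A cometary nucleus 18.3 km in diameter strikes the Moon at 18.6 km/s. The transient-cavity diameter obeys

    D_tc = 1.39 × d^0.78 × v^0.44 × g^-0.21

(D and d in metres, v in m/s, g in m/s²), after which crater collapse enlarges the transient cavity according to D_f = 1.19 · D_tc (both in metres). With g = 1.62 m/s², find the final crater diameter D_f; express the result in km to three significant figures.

D_f ≈ 239 km

In SI: d = 18300 m, v = 18600 m/s.
d^0.78 = 18300^0.78 = 2112
v^0.44 = 18600^0.44 = 75.61
g^-0.21 = 1.62^-0.21 = 0.9037
D_tc = 1.39 × 2112 × 75.61 × 0.9037 = 2.006 × 10^5 m
D_f = 1.19 × 2.006 × 10^5 = 2.387 × 10^5 m
     = 238.7 km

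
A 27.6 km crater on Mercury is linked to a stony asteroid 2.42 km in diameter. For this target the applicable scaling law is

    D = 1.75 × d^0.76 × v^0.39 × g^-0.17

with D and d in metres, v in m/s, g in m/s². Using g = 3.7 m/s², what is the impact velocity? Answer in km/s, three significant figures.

v ≈ 26.1 km/s

Rearranging for v: v = [D / (1.75 · 2420^0.76 · 3.7^-0.17)]^(1/0.39).
D = 27600 m.
2420^0.76 = 373.0
3.7^-0.17 = 0.8006
Denominator = 1.75 × 373.0 × 0.8006 = 522.6
D / 522.6 = 27600 / 522.6 = 52.81
v = 52.81^(1/0.39) = 52.81^2.5641 = 26135 m/s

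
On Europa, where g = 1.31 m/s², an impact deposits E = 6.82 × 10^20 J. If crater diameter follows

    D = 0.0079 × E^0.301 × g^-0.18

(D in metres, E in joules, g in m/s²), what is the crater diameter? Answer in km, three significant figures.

E^0.301 = (6.82 × 10^20)^0.301 = 1.866 × 10^6
g^-0.18 = 1.31^-0.18 = 0.9526
D = 0.0079 × 1.866 × 10^6 × 0.9526 = 14043 m
   = 14.04 km

D ≈ 14.0 km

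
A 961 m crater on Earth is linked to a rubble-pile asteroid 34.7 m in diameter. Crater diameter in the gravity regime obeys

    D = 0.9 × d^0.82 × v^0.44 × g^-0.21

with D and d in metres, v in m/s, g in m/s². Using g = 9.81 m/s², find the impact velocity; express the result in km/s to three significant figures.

Rearranging for v: v = [D / (0.9 · 34.7^0.82 · 9.81^-0.21)]^(1/0.44).
34.7^0.82 = 18.33
9.81^-0.21 = 0.6191
Denominator = 0.9 × 18.33 × 0.6191 = 10.21
D / 10.21 = 961 / 10.21 = 94.12
v = 94.12^(1/0.44) = 94.12^2.2727 = 30591 m/s

v ≈ 30.6 km/s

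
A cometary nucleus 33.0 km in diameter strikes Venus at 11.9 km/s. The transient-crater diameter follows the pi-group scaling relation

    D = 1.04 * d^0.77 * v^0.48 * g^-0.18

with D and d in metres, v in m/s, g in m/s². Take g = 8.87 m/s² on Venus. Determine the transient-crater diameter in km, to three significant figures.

D ≈ 191 km

In SI units: d = 33000 m, v = 11900 m/s.
d^0.77 = 33000^0.77 = 3015
v^0.48 = 11900^0.48 = 90.42
g^-0.18 = 8.87^-0.18 = 0.6751
D = 1.04 × 3015 × 90.42 × 0.6751 = 1.914 × 10^5 m
   = 191.4 km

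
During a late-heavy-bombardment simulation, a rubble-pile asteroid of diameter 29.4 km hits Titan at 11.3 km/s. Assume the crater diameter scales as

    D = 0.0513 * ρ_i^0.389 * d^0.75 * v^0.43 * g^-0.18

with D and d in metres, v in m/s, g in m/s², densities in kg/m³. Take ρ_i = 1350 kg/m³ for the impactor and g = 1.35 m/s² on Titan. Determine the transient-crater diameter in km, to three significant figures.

D ≈ 99.6 km

In SI units: d = 29400 m, v = 11300 m/s.
ρ_i^0.389 = 1350^0.389 = 16.51
d^0.75 = 29400^0.75 = 2245
v^0.43 = 11300^0.43 = 55.31
g^-0.18 = 1.35^-0.18 = 0.9474
D = 0.0513 × 16.51 × 2245 × 55.31 × 0.9474 = 99636 m
   = 99.64 km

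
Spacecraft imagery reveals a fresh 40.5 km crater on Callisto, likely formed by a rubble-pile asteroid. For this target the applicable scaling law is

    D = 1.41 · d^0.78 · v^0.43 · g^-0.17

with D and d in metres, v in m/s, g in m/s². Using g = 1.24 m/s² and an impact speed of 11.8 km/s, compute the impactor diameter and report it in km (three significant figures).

Rearranging for d: d = [D / (1.41 · 11800^0.43 · 1.24^-0.17)]^(1/0.78).
D = 40500 m.
11800^0.43 = 56.35
1.24^-0.17 = 0.9641
Denominator = 1.41 × 56.35 × 0.9641 = 76.60
D / 76.60 = 40500 / 76.60 = 528.7
d = 528.7^(1/0.78) = 528.7^1.2821 = 3100 m

d ≈ 3.10 km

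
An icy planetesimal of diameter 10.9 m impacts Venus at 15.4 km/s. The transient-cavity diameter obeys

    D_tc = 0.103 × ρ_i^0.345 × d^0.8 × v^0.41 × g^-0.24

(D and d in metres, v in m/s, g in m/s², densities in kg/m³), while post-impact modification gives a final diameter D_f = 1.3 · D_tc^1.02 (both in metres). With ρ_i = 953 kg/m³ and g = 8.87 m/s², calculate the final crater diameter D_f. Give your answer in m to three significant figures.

D_f ≈ 332 m

v = 15400 m/s.
ρ_i^0.345 = 953^0.345 = 10.66
d^0.8 = 10.9^0.8 = 6.760
v^0.41 = 15400^0.41 = 52.11
g^-0.24 = 8.87^-0.24 = 0.5922
D_tc = 0.103 × 10.66 × 6.760 × 52.11 × 0.5922 = 229.1 m
D_f = 1.3 × (229.1)^1.02 = 332.0 m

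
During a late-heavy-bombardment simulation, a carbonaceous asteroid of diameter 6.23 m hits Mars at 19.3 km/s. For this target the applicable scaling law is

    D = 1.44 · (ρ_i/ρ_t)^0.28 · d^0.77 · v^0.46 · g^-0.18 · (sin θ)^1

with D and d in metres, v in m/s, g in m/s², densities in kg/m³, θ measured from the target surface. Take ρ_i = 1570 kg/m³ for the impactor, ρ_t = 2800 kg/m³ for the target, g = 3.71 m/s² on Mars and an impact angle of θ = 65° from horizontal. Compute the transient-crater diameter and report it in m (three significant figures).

D ≈ 336 m

In SI units: v = 19300 m/s.
(ρ_i/ρ_t)^0.28 = (1570/2800)^0.28 = 0.8504
d^0.77 = 6.23^0.77 = 4.090
v^0.46 = 19300^0.46 = 93.62
g^-0.18 = 3.71^-0.18 = 0.7898
(sin 65°)^1 = 0.9063^1 = 0.9063
D = 1.44 × 0.8504 × 4.090 × 93.62 × 0.7898 × 0.9063 = 335.6 m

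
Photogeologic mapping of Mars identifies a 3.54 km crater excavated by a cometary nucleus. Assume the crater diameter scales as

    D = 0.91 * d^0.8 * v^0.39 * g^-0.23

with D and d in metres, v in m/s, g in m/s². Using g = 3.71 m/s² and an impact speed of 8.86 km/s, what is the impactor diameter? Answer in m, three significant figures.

d ≈ 533 m

Rearranging for d: d = [D / (0.91 · 8860^0.39 · 3.71^-0.23)]^(1/0.8).
D = 3540 m.
8860^0.39 = 34.63
3.71^-0.23 = 0.7397
Denominator = 0.91 × 34.63 × 0.7397 = 23.31
D / 23.31 = 3540 / 23.31 = 151.9
d = 151.9^(1/0.8) = 151.9^1.25 = 533.3 m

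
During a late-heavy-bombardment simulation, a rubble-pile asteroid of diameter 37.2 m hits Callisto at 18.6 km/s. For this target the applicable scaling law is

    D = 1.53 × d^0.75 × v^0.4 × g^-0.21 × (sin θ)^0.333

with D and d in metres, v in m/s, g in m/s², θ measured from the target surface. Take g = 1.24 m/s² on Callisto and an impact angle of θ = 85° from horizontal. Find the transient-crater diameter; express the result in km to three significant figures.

D ≈ 1.12 km

In SI units: v = 18600 m/s.
d^0.75 = 37.2^0.75 = 15.06
v^0.4 = 18600^0.4 = 51.03
g^-0.21 = 1.24^-0.21 = 0.9558
(sin 85°)^0.333 = 0.9962^0.333 = 0.9987
D = 1.53 × 15.06 × 51.03 × 0.9558 × 0.9987 = 1122 m
   = 1.122 km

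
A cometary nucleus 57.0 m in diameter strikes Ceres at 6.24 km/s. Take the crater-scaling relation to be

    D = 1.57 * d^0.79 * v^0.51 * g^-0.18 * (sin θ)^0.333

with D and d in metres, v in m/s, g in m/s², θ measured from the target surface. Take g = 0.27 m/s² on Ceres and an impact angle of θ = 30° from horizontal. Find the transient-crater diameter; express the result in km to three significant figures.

In SI units: v = 6240 m/s.
d^0.79 = 57^0.79 = 24.39
v^0.51 = 6240^0.51 = 86.21
g^-0.18 = 0.27^-0.18 = 1.266
(sin 30°)^0.333 = 0.5000^0.333 = 0.7939
D = 1.57 × 24.39 × 86.21 × 1.266 × 0.7939 = 3318 m
   = 3.318 km

D ≈ 3.32 km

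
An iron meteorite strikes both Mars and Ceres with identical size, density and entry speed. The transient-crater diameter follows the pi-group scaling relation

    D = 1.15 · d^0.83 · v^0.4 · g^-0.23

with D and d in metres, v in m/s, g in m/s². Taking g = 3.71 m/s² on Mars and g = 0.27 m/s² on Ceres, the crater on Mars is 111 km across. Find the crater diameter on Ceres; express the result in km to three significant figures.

D ≈ 203 km

All impactor-dependent factors cancel in the ratio, leaving D_Ceres/D_Mars = (g_Ceres/g_Mars)^-0.23.
(0.27/3.71)^-0.23 = 0.07278^-0.23 = 1.827
D_Ceres = 1.827 × 111 km = 203 km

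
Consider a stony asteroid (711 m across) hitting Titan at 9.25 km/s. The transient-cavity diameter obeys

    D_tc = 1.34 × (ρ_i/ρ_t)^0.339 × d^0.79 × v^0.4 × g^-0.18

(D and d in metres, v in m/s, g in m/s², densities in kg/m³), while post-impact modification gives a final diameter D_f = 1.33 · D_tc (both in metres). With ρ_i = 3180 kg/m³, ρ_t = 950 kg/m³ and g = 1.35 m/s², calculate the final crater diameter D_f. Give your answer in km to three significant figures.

v = 9250 m/s.
(ρ_i/ρ_t)^0.339 = (3180/950)^0.339 = 1.506
d^0.79 = 711^0.79 = 179.1
v^0.4 = 9250^0.4 = 38.59
g^-0.18 = 1.35^-0.18 = 0.9474
D_tc = 1.34 × 1.506 × 179.1 × 38.59 × 0.9474 = 13210 m
D_f = 1.33 × 13210 = 17569 m
     = 17.57 km

D_f ≈ 17.6 km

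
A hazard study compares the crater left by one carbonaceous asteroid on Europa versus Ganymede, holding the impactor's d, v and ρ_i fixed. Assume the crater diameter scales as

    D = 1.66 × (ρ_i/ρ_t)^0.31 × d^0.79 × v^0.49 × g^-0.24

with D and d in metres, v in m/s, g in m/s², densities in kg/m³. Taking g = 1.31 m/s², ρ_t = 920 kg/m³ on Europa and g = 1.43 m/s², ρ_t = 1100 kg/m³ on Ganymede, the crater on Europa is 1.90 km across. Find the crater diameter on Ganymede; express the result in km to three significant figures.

The impactor-only factors (d, v, ρ_i) cancel in the ratio, leaving D_Ganymede/D_Europa = (g_Ganymede/g_Europa)^-0.24 · (ρ_t,Europa/ρ_t,Ganymede)^0.31.
(1.43/1.31)^-0.24 = 1.092^-0.24 = 0.9791
(920/1100)^0.31 = 0.8364^0.31 = 0.9461
Ratio = 0.9791 × 0.9461 = 0.9263
D_Ganymede = 0.9263 × 1.90 km = 1.76 km

D ≈ 1.76 km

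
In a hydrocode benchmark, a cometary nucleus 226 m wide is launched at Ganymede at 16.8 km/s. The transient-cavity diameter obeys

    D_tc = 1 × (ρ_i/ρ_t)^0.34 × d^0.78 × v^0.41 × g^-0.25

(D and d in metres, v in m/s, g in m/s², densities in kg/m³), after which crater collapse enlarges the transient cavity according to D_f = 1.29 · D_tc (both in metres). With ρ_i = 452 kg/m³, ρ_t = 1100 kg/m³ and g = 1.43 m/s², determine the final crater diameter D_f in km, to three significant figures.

D_f ≈ 3.23 km

v = 16800 m/s.
(ρ_i/ρ_t)^0.34 = (452/1100)^0.34 = 0.7390
d^0.78 = 226^0.78 = 68.58
v^0.41 = 16800^0.41 = 54.00
g^-0.25 = 1.43^-0.25 = 0.9145
D_tc = 1 × 0.7390 × 68.58 × 54.00 × 0.9145 = 2503 m
D_f = 1.29 × 2503 = 3229 m
     = 3.229 km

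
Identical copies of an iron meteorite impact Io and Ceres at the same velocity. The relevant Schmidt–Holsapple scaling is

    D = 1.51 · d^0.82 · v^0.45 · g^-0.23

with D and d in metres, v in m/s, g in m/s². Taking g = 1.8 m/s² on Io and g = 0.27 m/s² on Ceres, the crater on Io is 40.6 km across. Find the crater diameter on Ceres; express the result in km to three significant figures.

D ≈ 62.8 km

All impactor-dependent factors cancel in the ratio, leaving D_Ceres/D_Io = (g_Ceres/g_Io)^-0.23.
(0.27/1.8)^-0.23 = 0.1500^-0.23 = 1.547
D_Ceres = 1.547 × 40.6 km = 62.8 km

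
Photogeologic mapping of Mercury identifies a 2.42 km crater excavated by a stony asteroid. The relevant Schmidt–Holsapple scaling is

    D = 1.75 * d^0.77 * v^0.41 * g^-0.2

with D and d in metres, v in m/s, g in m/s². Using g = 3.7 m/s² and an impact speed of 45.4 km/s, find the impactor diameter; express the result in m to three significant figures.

Rearranging for d: d = [D / (1.75 · 45400^0.41 · 3.7^-0.2)]^(1/0.77).
D = 2420 m.
45400^0.41 = 81.17
3.7^-0.2 = 0.7698
Denominator = 1.75 × 81.17 × 0.7698 = 109.3
D / 109.3 = 2420 / 109.3 = 22.14
d = 22.14^(1/0.77) = 22.14^1.2987 = 55.84 m

d ≈ 55.8 m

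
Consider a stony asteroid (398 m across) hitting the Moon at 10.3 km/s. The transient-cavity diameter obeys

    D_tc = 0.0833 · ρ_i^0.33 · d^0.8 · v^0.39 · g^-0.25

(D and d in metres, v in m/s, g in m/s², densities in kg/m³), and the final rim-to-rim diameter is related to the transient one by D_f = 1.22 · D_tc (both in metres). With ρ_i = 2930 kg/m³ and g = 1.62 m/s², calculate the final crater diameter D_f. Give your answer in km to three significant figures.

v = 10300 m/s.
ρ_i^0.33 = 2930^0.33 = 13.93
d^0.8 = 398^0.8 = 120.2
v^0.39 = 10300^0.39 = 36.73
g^-0.25 = 1.62^-0.25 = 0.8864
D_tc = 0.0833 × 13.93 × 120.2 × 36.73 × 0.8864 = 4541 m
D_f = 1.22 × 4541 = 5540 m
     = 5.540 km

D_f ≈ 5.54 km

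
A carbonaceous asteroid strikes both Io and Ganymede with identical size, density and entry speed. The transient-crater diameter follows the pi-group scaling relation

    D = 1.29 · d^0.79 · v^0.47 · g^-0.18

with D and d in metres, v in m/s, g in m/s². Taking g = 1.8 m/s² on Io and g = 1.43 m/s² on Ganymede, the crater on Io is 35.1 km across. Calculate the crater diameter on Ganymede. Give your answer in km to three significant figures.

D ≈ 36.6 km

All impactor-dependent factors cancel in the ratio, leaving D_Ganymede/D_Io = (g_Ganymede/g_Io)^-0.18.
(1.43/1.8)^-0.18 = 0.7944^-0.18 = 1.042
D_Ganymede = 1.042 × 35.1 km = 36.6 km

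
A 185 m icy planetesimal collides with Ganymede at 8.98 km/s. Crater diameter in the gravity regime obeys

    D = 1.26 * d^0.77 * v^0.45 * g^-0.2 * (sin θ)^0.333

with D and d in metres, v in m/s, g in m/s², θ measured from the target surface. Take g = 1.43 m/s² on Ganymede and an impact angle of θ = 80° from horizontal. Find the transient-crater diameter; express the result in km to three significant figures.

In SI units: v = 8980 m/s.
d^0.77 = 185^0.77 = 55.68
v^0.45 = 8980^0.45 = 60.11
g^-0.2 = 1.43^-0.2 = 0.9310
(sin 80°)^0.333 = 0.9848^0.333 = 0.9949
D = 1.26 × 55.68 × 60.11 × 0.9310 × 0.9949 = 3906 m
   = 3.906 km

D ≈ 3.91 km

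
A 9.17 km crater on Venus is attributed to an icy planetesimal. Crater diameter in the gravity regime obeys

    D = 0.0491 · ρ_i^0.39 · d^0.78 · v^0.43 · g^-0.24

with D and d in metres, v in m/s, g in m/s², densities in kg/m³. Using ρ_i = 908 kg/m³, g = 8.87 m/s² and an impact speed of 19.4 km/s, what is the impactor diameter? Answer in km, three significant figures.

Rearranging for d: d = [D / (0.0491 · 908^0.39 · 19400^0.43 · 8.87^-0.24)]^(1/0.78).
D = 9170 m.
908^0.39 = 14.24
19400^0.43 = 69.78
8.87^-0.24 = 0.5922
Denominator = 0.0491 × 14.24 × 69.78 × 0.5922 = 28.89
D / 28.89 = 9170 / 28.89 = 317.4
d = 317.4^(1/0.78) = 317.4^1.2821 = 1612 m

d ≈ 1.61 km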